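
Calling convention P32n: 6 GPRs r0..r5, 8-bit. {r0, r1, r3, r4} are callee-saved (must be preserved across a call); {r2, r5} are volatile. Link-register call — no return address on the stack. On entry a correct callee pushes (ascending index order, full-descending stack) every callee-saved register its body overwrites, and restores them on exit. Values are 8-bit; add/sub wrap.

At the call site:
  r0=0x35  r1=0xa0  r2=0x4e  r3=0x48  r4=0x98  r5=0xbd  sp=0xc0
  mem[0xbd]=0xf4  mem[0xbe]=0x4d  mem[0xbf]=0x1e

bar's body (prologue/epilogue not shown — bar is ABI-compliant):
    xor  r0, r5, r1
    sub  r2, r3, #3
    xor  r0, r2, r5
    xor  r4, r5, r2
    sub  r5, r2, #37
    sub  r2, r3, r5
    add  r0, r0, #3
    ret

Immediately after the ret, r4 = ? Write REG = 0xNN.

prologue: push r0 → mem[0xbf]=0x35, sp=0xbf
prologue: push r4 → mem[0xbe]=0x98, sp=0xbe
body[0] xor  r0, r5, r1 → r0=0x1d
body[1] sub  r2, r3, #3 → r2=0x45
body[2] xor  r0, r2, r5 → r0=0xf8
body[3] xor  r4, r5, r2 → r4=0xf8
body[4] sub  r5, r2, #37 → r5=0x20
body[5] sub  r2, r3, r5 → r2=0x28
body[6] add  r0, r0, #3 → r0=0xfb
epilogue: pop r4=0x98, sp=0xbf
epilogue: pop r0=0x35, sp=0xc0
r4 is callee-saved → restored

REG = 0x98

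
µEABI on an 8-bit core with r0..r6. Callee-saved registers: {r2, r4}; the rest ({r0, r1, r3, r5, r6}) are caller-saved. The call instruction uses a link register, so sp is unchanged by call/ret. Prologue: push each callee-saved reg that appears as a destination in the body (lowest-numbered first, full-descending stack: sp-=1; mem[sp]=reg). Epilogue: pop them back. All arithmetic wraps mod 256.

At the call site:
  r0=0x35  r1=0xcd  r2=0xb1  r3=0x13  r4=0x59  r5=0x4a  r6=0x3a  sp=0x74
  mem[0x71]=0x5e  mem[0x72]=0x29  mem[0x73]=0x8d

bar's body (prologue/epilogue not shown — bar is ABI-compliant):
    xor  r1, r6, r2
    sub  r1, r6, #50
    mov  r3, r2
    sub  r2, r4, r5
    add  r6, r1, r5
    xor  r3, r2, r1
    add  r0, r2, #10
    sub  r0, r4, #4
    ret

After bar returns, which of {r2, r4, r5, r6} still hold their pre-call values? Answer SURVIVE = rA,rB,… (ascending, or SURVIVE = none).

prologue: push r2 → mem[0x73]=0xb1, sp=0x73
body[0] xor  r1, r6, r2 → r1=0x8b
body[1] sub  r1, r6, #50 → r1=0x08
body[2] mov  r3, r2 → r3=0xb1
body[3] sub  r2, r4, r5 → r2=0x0f
body[4] add  r6, r1, r5 → r6=0x52
body[5] xor  r3, r2, r1 → r3=0x07
body[6] add  r0, r2, #10 → r0=0x19
body[7] sub  r0, r4, #4 → r0=0x55
epilogue: pop r2=0xb1, sp=0x74
r2: callee-saved, written=True
r4: callee-saved, written=False
r5: caller-saved, written=False
r6: caller-saved, written=True

SURVIVE = r2,r4,r5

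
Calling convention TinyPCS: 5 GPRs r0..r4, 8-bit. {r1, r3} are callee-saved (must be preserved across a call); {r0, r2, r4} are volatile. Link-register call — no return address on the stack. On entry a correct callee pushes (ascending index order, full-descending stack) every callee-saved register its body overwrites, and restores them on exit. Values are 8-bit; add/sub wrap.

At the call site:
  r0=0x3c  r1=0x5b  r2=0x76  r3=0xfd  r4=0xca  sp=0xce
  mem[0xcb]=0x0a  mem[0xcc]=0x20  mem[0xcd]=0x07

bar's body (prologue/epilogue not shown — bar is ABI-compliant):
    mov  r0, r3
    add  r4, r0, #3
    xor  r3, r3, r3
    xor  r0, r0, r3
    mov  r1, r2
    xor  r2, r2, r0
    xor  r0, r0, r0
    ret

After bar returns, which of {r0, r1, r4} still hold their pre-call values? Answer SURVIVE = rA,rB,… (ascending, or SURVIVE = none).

SURVIVE = r1

prologue: push r1 -> mem[0xcd]=0x5b, sp=0xcd
prologue: push r3 -> mem[0xcc]=0xfd, sp=0xcc
body[0] mov  r0, r3 -> r0=0xfd
body[1] add  r4, r0, #3 -> r4=0x00
body[2] xor  r3, r3, r3 -> r3=0x00
body[3] xor  r0, r0, r3 -> r0=0xfd
body[4] mov  r1, r2 -> r1=0x76
body[5] xor  r2, r2, r0 -> r2=0x8b
body[6] xor  r0, r0, r0 -> r0=0x00
epilogue: pop r3=0xfd, sp=0xcd
epilogue: pop r1=0x5b, sp=0xce
r0: caller-saved, written=True
r1: callee-saved, written=True
r4: caller-saved, written=True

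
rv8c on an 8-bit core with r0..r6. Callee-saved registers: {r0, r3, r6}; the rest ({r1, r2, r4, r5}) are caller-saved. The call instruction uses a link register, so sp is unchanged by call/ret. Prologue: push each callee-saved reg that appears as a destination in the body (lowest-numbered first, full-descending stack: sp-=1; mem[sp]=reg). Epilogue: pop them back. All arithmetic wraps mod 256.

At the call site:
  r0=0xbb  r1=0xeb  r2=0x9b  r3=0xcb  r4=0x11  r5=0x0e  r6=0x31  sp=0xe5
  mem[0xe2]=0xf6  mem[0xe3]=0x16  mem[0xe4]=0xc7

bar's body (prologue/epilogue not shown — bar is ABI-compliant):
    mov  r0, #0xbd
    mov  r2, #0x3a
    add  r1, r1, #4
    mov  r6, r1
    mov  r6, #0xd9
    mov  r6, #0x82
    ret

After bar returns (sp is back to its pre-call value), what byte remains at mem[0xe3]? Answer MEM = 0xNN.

prologue: push r0 → mem[0xe4]=0xbb, sp=0xe4
prologue: push r6 → mem[0xe3]=0x31, sp=0xe3
body[0] mov  r0, #0xbd → r0=0xbd
body[1] mov  r2, #0x3a → r2=0x3a
body[2] add  r1, r1, #4 → r1=0xef
body[3] mov  r6, r1 → r6=0xef
body[4] mov  r6, #0xd9 → r6=0xd9
body[5] mov  r6, #0x82 → r6=0x82
epilogue: pop r6=0x31, sp=0xe4
epilogue: pop r0=0xbb, sp=0xe5
prologue pushed ['r0', 'r6'] at ['0xe4', '0xe3']

MEM = 0x31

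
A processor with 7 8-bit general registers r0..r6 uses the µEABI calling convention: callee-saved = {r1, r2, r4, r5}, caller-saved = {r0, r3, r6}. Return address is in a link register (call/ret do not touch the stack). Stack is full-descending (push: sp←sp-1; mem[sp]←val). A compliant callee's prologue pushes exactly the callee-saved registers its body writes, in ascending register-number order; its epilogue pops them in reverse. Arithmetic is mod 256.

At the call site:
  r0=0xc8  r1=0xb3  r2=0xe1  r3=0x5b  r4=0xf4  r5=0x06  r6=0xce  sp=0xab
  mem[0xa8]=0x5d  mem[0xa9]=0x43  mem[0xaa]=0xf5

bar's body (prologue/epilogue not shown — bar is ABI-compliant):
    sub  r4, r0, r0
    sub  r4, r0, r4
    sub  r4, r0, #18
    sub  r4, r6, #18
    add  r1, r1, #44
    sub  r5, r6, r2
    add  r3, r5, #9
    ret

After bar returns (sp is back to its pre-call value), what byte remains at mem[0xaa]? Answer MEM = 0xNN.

prologue: push r1 -> mem[0xaa]=0xb3, sp=0xaa
prologue: push r4 -> mem[0xa9]=0xf4, sp=0xa9
prologue: push r5 -> mem[0xa8]=0x06, sp=0xa8
body[0] sub  r4, r0, r0 -> r4=0x00
body[1] sub  r4, r0, r4 -> r4=0xc8
body[2] sub  r4, r0, #18 -> r4=0xb6
body[3] sub  r4, r6, #18 -> r4=0xbc
body[4] add  r1, r1, #44 -> r1=0xdf
body[5] sub  r5, r6, r2 -> r5=0xed
body[6] add  r3, r5, #9 -> r3=0xf6
epilogue: pop r5=0x06, sp=0xa9
epilogue: pop r4=0xf4, sp=0xaa
epilogue: pop r1=0xb3, sp=0xab
prologue pushed ['r1', 'r4', 'r5'] at ['0xaa', '0xa9', '0xa8']

MEM = 0xb3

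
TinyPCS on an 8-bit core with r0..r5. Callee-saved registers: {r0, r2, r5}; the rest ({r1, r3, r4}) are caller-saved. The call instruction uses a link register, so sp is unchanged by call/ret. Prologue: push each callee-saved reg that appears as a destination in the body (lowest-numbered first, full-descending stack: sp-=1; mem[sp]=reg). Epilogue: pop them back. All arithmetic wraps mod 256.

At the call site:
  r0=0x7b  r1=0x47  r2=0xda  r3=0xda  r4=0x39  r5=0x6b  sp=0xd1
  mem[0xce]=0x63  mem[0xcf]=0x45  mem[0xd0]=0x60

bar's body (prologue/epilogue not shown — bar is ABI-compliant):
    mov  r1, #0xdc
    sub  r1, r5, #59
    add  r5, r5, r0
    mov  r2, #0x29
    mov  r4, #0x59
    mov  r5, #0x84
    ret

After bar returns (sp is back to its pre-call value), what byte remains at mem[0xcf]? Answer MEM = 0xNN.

prologue: push r2 -> mem[0xd0]=0xda, sp=0xd0
prologue: push r5 -> mem[0xcf]=0x6b, sp=0xcf
body[0] mov  r1, #0xdc -> r1=0xdc
body[1] sub  r1, r5, #59 -> r1=0x30
body[2] add  r5, r5, r0 -> r5=0xe6
body[3] mov  r2, #0x29 -> r2=0x29
body[4] mov  r4, #0x59 -> r4=0x59
body[5] mov  r5, #0x84 -> r5=0x84
epilogue: pop r5=0x6b, sp=0xd0
epilogue: pop r2=0xda, sp=0xd1
prologue pushed ['r2', 'r5'] at ['0xd0', '0xcf']

MEM = 0x6b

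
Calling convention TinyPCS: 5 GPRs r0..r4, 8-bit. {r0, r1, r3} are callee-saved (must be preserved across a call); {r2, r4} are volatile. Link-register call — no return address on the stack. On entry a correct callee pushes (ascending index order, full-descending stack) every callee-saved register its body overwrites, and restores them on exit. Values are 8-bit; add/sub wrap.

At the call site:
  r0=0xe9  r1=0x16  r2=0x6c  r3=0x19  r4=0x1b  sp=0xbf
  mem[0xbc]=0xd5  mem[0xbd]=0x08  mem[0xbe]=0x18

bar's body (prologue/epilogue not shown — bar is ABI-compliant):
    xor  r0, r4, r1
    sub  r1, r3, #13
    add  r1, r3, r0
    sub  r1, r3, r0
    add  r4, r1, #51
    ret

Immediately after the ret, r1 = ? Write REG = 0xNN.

prologue: push r0 -> mem[0xbe]=0xe9, sp=0xbe
prologue: push r1 -> mem[0xbd]=0x16, sp=0xbd
body[0] xor  r0, r4, r1 -> r0=0x0d
body[1] sub  r1, r3, #13 -> r1=0x0c
body[2] add  r1, r3, r0 -> r1=0x26
body[3] sub  r1, r3, r0 -> r1=0x0c
body[4] add  r4, r1, #51 -> r4=0x3f
epilogue: pop r1=0x16, sp=0xbe
epilogue: pop r0=0xe9, sp=0xbf
r1 is callee-saved -> restored

REG = 0x16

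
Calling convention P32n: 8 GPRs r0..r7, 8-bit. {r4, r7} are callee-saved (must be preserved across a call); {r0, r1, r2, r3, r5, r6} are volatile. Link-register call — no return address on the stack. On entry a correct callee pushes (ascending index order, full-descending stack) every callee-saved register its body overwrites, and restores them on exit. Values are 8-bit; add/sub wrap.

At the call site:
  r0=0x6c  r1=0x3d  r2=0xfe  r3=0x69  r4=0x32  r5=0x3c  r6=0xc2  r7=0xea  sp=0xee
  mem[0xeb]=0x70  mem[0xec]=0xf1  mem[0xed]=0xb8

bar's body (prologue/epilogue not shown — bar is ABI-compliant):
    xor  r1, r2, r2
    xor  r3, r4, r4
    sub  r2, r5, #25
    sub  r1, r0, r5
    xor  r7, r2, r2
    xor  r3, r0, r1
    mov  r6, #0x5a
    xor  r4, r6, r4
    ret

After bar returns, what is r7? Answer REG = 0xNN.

prologue: push r4 -> mem[0xed]=0x32, sp=0xed
prologue: push r7 -> mem[0xec]=0xea, sp=0xec
body[0] xor  r1, r2, r2 -> r1=0x00
body[1] xor  r3, r4, r4 -> r3=0x00
body[2] sub  r2, r5, #25 -> r2=0x23
body[3] sub  r1, r0, r5 -> r1=0x30
body[4] xor  r7, r2, r2 -> r7=0x00
body[5] xor  r3, r0, r1 -> r3=0x5c
body[6] mov  r6, #0x5a -> r6=0x5a
body[7] xor  r4, r6, r4 -> r4=0x68
epilogue: pop r7=0xea, sp=0xed
epilogue: pop r4=0x32, sp=0xee
r7 is callee-saved -> restored

REG = 0xea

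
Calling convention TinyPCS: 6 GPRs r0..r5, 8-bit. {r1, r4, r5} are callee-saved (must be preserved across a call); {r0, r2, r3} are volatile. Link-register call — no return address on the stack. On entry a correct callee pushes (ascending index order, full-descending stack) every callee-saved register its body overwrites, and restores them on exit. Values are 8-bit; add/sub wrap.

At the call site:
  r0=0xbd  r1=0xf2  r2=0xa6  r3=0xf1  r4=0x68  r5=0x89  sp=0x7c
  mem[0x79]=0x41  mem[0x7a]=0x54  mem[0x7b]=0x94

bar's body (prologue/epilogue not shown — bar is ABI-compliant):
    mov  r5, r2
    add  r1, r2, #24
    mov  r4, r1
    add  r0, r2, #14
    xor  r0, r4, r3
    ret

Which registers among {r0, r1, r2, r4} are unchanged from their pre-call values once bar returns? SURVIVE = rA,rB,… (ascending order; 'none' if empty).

prologue: push r1 → mem[0x7b]=0xf2, sp=0x7b
prologue: push r4 → mem[0x7a]=0x68, sp=0x7a
prologue: push r5 → mem[0x79]=0x89, sp=0x79
body[0] mov  r5, r2 → r5=0xa6
body[1] add  r1, r2, #24 → r1=0xbe
body[2] mov  r4, r1 → r4=0xbe
body[3] add  r0, r2, #14 → r0=0xb4
body[4] xor  r0, r4, r3 → r0=0x4f
epilogue: pop r5=0x89, sp=0x7a
epilogue: pop r4=0x68, sp=0x7b
epilogue: pop r1=0xf2, sp=0x7c
r0: caller-saved, written=True
r1: callee-saved, written=True
r2: caller-saved, written=False
r4: callee-saved, written=True

SURVIVE = r1,r2,r4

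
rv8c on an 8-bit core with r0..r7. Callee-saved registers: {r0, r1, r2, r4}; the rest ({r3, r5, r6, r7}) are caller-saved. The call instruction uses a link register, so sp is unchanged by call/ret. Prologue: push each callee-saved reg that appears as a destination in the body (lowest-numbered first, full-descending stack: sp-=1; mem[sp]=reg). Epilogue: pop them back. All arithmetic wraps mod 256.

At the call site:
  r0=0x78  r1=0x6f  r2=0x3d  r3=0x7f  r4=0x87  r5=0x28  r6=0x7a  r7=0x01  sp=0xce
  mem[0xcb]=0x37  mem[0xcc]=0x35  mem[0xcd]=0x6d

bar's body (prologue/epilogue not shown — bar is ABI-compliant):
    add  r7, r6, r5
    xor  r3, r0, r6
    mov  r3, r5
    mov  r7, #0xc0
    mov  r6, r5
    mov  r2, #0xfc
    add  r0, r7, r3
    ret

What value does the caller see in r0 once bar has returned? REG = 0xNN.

prologue: push r0 → mem[0xcd]=0x78, sp=0xcd
prologue: push r2 → mem[0xcc]=0x3d, sp=0xcc
body[0] add  r7, r6, r5 → r7=0xa2
body[1] xor  r3, r0, r6 → r3=0x02
body[2] mov  r3, r5 → r3=0x28
body[3] mov  r7, #0xc0 → r7=0xc0
body[4] mov  r6, r5 → r6=0x28
body[5] mov  r2, #0xfc → r2=0xfc
body[6] add  r0, r7, r3 → r0=0xe8
epilogue: pop r2=0x3d, sp=0xcd
epilogue: pop r0=0x78, sp=0xce
r0 is callee-saved → restored

REG = 0x78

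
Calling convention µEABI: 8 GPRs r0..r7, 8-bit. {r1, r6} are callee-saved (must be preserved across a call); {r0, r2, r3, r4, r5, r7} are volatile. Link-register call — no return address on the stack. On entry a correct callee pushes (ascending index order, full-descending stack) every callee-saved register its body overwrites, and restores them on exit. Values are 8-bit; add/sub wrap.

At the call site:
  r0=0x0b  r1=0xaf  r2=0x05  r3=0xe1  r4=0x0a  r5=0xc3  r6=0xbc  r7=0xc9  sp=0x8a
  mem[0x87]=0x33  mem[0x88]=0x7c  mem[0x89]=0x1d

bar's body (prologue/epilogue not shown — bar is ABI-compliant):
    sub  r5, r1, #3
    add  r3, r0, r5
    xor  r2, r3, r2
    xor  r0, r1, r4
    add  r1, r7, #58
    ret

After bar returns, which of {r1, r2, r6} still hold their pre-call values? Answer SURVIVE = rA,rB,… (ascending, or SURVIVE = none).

prologue: push r1 -> mem[0x89]=0xaf, sp=0x89
body[0] sub  r5, r1, #3 -> r5=0xac
body[1] add  r3, r0, r5 -> r3=0xb7
body[2] xor  r2, r3, r2 -> r2=0xb2
body[3] xor  r0, r1, r4 -> r0=0xa5
body[4] add  r1, r7, #58 -> r1=0x03
epilogue: pop r1=0xaf, sp=0x8a
r1: callee-saved, written=True
r2: caller-saved, written=True
r6: callee-saved, written=False

SURVIVE = r1,r6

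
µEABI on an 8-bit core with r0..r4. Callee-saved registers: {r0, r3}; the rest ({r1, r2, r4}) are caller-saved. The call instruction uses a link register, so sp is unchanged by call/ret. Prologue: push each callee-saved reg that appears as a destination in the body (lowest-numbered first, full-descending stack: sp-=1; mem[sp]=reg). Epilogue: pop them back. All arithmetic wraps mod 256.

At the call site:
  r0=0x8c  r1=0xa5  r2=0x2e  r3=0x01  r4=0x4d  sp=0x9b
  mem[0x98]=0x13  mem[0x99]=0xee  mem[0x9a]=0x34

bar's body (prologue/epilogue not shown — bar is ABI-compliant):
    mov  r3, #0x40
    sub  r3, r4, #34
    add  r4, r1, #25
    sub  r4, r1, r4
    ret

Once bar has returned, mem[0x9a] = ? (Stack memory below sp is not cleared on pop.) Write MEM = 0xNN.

MEM = 0x01

prologue: push r3 -> mem[0x9a]=0x01, sp=0x9a
body[0] mov  r3, #0x40 -> r3=0x40
body[1] sub  r3, r4, #34 -> r3=0x2b
body[2] add  r4, r1, #25 -> r4=0xbe
body[3] sub  r4, r1, r4 -> r4=0xe7
epilogue: pop r3=0x01, sp=0x9b
prologue pushed ['r3'] at ['0x9a']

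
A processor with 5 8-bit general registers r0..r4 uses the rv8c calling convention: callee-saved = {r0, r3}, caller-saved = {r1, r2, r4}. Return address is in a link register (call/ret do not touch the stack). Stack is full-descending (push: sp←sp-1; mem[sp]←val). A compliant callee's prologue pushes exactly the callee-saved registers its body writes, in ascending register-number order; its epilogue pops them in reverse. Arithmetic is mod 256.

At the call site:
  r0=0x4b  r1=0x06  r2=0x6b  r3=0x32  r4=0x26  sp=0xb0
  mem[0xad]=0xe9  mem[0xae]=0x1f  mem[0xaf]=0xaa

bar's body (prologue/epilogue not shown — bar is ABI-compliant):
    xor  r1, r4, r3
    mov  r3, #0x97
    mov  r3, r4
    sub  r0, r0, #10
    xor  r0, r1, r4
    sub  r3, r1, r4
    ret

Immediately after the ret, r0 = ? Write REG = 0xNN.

REG = 0x4b

prologue: push r0 → mem[0xaf]=0x4b, sp=0xaf
prologue: push r3 → mem[0xae]=0x32, sp=0xae
body[0] xor  r1, r4, r3 → r1=0x14
body[1] mov  r3, #0x97 → r3=0x97
body[2] mov  r3, r4 → r3=0x26
body[3] sub  r0, r0, #10 → r0=0x41
body[4] xor  r0, r1, r4 → r0=0x32
body[5] sub  r3, r1, r4 → r3=0xee
epilogue: pop r3=0x32, sp=0xaf
epilogue: pop r0=0x4b, sp=0xb0
r0 is callee-saved → restored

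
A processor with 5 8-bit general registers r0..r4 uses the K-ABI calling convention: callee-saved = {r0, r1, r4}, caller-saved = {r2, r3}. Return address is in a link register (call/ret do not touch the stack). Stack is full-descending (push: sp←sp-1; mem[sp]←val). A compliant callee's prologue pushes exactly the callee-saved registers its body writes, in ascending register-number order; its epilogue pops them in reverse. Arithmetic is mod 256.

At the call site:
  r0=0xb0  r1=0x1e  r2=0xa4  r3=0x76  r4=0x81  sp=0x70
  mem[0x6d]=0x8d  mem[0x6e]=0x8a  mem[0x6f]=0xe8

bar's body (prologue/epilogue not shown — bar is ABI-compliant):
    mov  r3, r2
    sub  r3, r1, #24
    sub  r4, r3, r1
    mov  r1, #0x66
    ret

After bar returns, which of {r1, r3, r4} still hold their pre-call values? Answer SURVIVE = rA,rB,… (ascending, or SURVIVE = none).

SURVIVE = r1,r4

prologue: push r1 → mem[0x6f]=0x1e, sp=0x6f
prologue: push r4 → mem[0x6e]=0x81, sp=0x6e
body[0] mov  r3, r2 → r3=0xa4
body[1] sub  r3, r1, #24 → r3=0x06
body[2] sub  r4, r3, r1 → r4=0xe8
body[3] mov  r1, #0x66 → r1=0x66
epilogue: pop r4=0x81, sp=0x6f
epilogue: pop r1=0x1e, sp=0x70
r1: callee-saved, written=True
r3: caller-saved, written=True
r4: callee-saved, written=True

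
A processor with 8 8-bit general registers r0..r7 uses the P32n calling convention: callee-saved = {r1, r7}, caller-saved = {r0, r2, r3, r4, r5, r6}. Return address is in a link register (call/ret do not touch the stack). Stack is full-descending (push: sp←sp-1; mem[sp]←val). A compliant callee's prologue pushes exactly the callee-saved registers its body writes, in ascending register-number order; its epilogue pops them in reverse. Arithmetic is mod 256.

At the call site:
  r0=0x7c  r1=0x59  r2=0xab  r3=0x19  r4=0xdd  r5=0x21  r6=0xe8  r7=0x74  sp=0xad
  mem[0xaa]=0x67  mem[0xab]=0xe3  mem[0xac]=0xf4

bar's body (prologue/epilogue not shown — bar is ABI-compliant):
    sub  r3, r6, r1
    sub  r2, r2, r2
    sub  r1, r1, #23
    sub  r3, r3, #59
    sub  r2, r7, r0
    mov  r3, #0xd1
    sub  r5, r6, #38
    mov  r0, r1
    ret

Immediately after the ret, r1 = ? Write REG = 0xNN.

prologue: push r1 → mem[0xac]=0x59, sp=0xac
body[0] sub  r3, r6, r1 → r3=0x8f
body[1] sub  r2, r2, r2 → r2=0x00
body[2] sub  r1, r1, #23 → r1=0x42
body[3] sub  r3, r3, #59 → r3=0x54
body[4] sub  r2, r7, r0 → r2=0xf8
body[5] mov  r3, #0xd1 → r3=0xd1
body[6] sub  r5, r6, #38 → r5=0xc2
body[7] mov  r0, r1 → r0=0x42
epilogue: pop r1=0x59, sp=0xad
r1 is callee-saved → restored

REG = 0x59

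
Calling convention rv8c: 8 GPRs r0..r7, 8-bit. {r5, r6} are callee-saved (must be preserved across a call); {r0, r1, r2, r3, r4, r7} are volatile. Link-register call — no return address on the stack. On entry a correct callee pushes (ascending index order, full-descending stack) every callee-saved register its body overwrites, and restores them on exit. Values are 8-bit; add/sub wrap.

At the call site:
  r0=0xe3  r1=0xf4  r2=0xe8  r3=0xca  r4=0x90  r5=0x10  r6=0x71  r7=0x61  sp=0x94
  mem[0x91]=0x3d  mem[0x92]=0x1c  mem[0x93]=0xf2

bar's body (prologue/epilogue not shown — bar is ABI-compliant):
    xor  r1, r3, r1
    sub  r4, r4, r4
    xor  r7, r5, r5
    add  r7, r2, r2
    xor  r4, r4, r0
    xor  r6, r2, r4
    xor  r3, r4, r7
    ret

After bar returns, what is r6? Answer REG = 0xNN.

REG = 0x71

prologue: push r6 -> mem[0x93]=0x71, sp=0x93
body[0] xor  r1, r3, r1 -> r1=0x3e
body[1] sub  r4, r4, r4 -> r4=0x00
body[2] xor  r7, r5, r5 -> r7=0x00
body[3] add  r7, r2, r2 -> r7=0xd0
body[4] xor  r4, r4, r0 -> r4=0xe3
body[5] xor  r6, r2, r4 -> r6=0x0b
body[6] xor  r3, r4, r7 -> r3=0x33
epilogue: pop r6=0x71, sp=0x94
r6 is callee-saved -> restored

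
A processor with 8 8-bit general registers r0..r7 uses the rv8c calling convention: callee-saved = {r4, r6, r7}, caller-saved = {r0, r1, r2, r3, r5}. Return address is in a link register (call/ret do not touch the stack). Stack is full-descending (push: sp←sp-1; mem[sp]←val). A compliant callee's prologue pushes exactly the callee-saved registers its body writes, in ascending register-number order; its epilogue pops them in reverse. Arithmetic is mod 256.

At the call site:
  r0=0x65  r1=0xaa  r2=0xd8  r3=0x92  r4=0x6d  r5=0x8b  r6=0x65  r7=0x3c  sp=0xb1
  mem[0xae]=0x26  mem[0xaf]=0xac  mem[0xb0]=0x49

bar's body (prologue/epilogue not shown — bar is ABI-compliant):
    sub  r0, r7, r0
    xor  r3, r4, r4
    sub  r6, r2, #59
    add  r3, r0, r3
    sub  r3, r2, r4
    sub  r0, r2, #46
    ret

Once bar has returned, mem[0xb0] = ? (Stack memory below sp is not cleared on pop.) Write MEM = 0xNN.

MEM = 0x65

prologue: push r6 → mem[0xb0]=0x65, sp=0xb0
body[0] sub  r0, r7, r0 → r0=0xd7
body[1] xor  r3, r4, r4 → r3=0x00
body[2] sub  r6, r2, #59 → r6=0x9d
body[3] add  r3, r0, r3 → r3=0xd7
body[4] sub  r3, r2, r4 → r3=0x6b
body[5] sub  r0, r2, #46 → r0=0xaa
epilogue: pop r6=0x65, sp=0xb1
prologue pushed ['r6'] at ['0xb0']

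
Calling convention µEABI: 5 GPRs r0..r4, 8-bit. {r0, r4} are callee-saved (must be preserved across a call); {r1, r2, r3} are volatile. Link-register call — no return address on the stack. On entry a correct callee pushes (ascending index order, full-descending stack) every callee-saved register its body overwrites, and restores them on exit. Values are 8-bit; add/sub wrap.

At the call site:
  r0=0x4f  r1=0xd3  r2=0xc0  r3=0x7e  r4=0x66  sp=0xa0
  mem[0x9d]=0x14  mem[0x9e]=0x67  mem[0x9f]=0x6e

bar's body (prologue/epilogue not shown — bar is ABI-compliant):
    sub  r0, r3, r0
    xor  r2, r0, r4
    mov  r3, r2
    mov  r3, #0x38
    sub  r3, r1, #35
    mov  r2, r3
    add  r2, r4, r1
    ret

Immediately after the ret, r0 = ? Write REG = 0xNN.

prologue: push r0 → mem[0x9f]=0x4f, sp=0x9f
body[0] sub  r0, r3, r0 → r0=0x2f
body[1] xor  r2, r0, r4 → r2=0x49
body[2] mov  r3, r2 → r3=0x49
body[3] mov  r3, #0x38 → r3=0x38
body[4] sub  r3, r1, #35 → r3=0xb0
body[5] mov  r2, r3 → r2=0xb0
body[6] add  r2, r4, r1 → r2=0x39
epilogue: pop r0=0x4f, sp=0xa0
r0 is callee-saved → restored

REG = 0x4f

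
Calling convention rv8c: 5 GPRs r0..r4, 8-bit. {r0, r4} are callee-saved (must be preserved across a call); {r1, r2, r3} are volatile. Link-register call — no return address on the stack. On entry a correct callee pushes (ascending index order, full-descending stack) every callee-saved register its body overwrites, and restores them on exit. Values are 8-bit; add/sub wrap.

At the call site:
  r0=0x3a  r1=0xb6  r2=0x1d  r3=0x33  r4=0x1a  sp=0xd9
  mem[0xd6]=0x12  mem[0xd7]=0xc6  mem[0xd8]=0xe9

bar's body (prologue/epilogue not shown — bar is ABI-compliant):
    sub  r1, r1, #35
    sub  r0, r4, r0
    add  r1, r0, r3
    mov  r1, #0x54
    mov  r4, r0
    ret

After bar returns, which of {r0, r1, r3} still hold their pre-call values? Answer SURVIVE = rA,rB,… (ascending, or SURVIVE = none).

prologue: push r0 → mem[0xd8]=0x3a, sp=0xd8
prologue: push r4 → mem[0xd7]=0x1a, sp=0xd7
body[0] sub  r1, r1, #35 → r1=0x93
body[1] sub  r0, r4, r0 → r0=0xe0
body[2] add  r1, r0, r3 → r1=0x13
body[3] mov  r1, #0x54 → r1=0x54
body[4] mov  r4, r0 → r4=0xe0
epilogue: pop r4=0x1a, sp=0xd8
epilogue: pop r0=0x3a, sp=0xd9
r0: callee-saved, written=True
r1: caller-saved, written=True
r3: caller-saved, written=False

SURVIVE = r0,r3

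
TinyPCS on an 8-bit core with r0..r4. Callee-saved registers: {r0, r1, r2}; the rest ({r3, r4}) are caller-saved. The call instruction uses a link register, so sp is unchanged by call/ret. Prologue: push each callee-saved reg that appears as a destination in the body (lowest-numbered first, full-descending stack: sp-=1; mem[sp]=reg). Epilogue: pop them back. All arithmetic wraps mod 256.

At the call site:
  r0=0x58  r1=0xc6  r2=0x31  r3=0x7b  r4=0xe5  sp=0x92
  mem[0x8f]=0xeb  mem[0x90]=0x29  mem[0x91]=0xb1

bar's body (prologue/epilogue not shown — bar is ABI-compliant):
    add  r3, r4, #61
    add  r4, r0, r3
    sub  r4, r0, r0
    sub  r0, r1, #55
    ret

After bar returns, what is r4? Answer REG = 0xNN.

REG = 0x00

prologue: push r0 -> mem[0x91]=0x58, sp=0x91
body[0] add  r3, r4, #61 -> r3=0x22
body[1] add  r4, r0, r3 -> r4=0x7a
body[2] sub  r4, r0, r0 -> r4=0x00
body[3] sub  r0, r1, #55 -> r0=0x8f
epilogue: pop r0=0x58, sp=0x92
r4 is caller-saved -> body value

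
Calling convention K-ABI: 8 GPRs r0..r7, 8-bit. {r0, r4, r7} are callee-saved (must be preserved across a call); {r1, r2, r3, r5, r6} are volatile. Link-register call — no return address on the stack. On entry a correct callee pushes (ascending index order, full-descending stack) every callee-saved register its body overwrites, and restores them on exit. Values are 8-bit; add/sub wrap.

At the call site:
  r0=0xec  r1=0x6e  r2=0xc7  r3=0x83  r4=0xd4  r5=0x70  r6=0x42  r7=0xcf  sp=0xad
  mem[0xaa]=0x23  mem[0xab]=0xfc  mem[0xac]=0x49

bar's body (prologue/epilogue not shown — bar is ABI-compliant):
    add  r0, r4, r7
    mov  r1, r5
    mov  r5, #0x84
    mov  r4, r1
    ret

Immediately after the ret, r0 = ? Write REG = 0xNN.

REG = 0xec

prologue: push r0 -> mem[0xac]=0xec, sp=0xac
prologue: push r4 -> mem[0xab]=0xd4, sp=0xab
body[0] add  r0, r4, r7 -> r0=0xa3
body[1] mov  r1, r5 -> r1=0x70
body[2] mov  r5, #0x84 -> r5=0x84
body[3] mov  r4, r1 -> r4=0x70
epilogue: pop r4=0xd4, sp=0xac
epilogue: pop r0=0xec, sp=0xad
r0 is callee-saved -> restored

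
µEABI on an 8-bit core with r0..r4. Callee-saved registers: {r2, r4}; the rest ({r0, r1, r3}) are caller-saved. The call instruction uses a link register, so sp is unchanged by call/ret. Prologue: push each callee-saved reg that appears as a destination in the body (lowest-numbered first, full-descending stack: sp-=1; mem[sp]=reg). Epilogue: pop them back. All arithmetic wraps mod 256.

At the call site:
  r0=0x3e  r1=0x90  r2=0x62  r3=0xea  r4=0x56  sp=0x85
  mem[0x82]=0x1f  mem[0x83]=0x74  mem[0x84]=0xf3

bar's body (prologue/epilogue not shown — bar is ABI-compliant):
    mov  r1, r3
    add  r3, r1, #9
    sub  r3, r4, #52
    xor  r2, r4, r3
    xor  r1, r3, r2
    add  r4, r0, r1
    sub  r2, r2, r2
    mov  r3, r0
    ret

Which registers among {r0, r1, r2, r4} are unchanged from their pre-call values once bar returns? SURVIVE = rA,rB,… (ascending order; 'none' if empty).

SURVIVE = r0,r2,r4

prologue: push r2 → mem[0x84]=0x62, sp=0x84
prologue: push r4 → mem[0x83]=0x56, sp=0x83
body[0] mov  r1, r3 → r1=0xea
body[1] add  r3, r1, #9 → r3=0xf3
body[2] sub  r3, r4, #52 → r3=0x22
body[3] xor  r2, r4, r3 → r2=0x74
body[4] xor  r1, r3, r2 → r1=0x56
body[5] add  r4, r0, r1 → r4=0x94
body[6] sub  r2, r2, r2 → r2=0x00
body[7] mov  r3, r0 → r3=0x3e
epilogue: pop r4=0x56, sp=0x84
epilogue: pop r2=0x62, sp=0x85
r0: caller-saved, written=False
r1: caller-saved, written=True
r2: callee-saved, written=True
r4: callee-saved, written=True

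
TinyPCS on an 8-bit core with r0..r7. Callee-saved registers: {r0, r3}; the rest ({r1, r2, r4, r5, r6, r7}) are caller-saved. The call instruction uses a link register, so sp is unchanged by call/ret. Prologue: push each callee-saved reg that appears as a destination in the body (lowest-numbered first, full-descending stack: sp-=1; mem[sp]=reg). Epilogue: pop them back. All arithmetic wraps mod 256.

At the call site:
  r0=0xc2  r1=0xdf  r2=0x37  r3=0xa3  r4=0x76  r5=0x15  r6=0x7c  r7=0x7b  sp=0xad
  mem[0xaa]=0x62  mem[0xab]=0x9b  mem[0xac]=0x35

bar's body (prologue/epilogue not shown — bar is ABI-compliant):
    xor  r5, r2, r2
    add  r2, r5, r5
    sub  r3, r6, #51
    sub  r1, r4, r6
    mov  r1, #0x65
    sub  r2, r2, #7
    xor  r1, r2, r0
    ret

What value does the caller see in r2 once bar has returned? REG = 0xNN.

REG = 0xf9

prologue: push r3 → mem[0xac]=0xa3, sp=0xac
body[0] xor  r5, r2, r2 → r5=0x00
body[1] add  r2, r5, r5 → r2=0x00
body[2] sub  r3, r6, #51 → r3=0x49
body[3] sub  r1, r4, r6 → r1=0xfa
body[4] mov  r1, #0x65 → r1=0x65
body[5] sub  r2, r2, #7 → r2=0xf9
body[6] xor  r1, r2, r0 → r1=0x3b
epilogue: pop r3=0xa3, sp=0xad
r2 is caller-saved → body value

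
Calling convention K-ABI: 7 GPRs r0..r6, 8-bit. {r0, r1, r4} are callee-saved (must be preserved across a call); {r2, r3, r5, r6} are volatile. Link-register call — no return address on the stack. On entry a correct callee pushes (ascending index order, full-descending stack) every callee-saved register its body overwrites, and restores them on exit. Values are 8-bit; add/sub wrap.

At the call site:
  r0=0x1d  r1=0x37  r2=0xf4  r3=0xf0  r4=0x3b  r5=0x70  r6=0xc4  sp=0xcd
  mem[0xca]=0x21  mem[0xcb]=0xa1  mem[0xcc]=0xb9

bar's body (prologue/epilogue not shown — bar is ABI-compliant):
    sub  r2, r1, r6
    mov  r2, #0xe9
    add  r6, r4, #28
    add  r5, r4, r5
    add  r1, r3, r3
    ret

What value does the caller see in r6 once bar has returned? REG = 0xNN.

REG = 0x57

prologue: push r1 -> mem[0xcc]=0x37, sp=0xcc
body[0] sub  r2, r1, r6 -> r2=0x73
body[1] mov  r2, #0xe9 -> r2=0xe9
body[2] add  r6, r4, #28 -> r6=0x57
body[3] add  r5, r4, r5 -> r5=0xab
body[4] add  r1, r3, r3 -> r1=0xe0
epilogue: pop r1=0x37, sp=0xcd
r6 is caller-saved -> body value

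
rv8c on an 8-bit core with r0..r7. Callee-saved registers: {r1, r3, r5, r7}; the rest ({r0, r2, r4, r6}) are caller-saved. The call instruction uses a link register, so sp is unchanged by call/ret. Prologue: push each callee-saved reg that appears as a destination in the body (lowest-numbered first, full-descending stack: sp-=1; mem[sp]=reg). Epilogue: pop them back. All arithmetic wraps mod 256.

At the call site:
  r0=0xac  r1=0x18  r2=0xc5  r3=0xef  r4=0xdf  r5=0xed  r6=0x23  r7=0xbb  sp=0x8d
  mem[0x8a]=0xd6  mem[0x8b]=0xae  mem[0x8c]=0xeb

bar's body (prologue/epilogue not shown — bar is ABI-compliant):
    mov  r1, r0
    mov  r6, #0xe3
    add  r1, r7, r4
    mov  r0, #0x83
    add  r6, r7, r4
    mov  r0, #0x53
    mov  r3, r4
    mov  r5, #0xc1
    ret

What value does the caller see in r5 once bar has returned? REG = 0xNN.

prologue: push r1 -> mem[0x8c]=0x18, sp=0x8c
prologue: push r3 -> mem[0x8b]=0xef, sp=0x8b
prologue: push r5 -> mem[0x8a]=0xed, sp=0x8a
body[0] mov  r1, r0 -> r1=0xac
body[1] mov  r6, #0xe3 -> r6=0xe3
body[2] add  r1, r7, r4 -> r1=0x9a
body[3] mov  r0, #0x83 -> r0=0x83
body[4] add  r6, r7, r4 -> r6=0x9a
body[5] mov  r0, #0x53 -> r0=0x53
body[6] mov  r3, r4 -> r3=0xdf
body[7] mov  r5, #0xc1 -> r5=0xc1
epilogue: pop r5=0xed, sp=0x8b
epilogue: pop r3=0xef, sp=0x8c
epilogue: pop r1=0x18, sp=0x8d
r5 is callee-saved -> restored

REG = 0xed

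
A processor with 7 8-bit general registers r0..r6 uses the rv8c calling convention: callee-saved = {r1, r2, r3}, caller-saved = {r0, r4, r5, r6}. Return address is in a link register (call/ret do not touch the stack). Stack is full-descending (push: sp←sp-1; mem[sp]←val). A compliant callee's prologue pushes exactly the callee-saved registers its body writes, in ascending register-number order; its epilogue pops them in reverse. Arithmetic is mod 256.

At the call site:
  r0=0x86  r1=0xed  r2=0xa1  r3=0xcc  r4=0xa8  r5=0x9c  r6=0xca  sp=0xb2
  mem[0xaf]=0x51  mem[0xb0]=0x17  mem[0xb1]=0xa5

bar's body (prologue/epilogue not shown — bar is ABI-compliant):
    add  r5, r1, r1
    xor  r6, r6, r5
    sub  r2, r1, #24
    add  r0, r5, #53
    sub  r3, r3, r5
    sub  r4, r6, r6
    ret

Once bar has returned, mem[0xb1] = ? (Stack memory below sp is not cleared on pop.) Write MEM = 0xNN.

prologue: push r2 → mem[0xb1]=0xa1, sp=0xb1
prologue: push r3 → mem[0xb0]=0xcc, sp=0xb0
body[0] add  r5, r1, r1 → r5=0xda
body[1] xor  r6, r6, r5 → r6=0x10
body[2] sub  r2, r1, #24 → r2=0xd5
body[3] add  r0, r5, #53 → r0=0x0f
body[4] sub  r3, r3, r5 → r3=0xf2
body[5] sub  r4, r6, r6 → r4=0x00
epilogue: pop r3=0xcc, sp=0xb1
epilogue: pop r2=0xa1, sp=0xb2
prologue pushed ['r2', 'r3'] at ['0xb1', '0xb0']

MEM = 0xa1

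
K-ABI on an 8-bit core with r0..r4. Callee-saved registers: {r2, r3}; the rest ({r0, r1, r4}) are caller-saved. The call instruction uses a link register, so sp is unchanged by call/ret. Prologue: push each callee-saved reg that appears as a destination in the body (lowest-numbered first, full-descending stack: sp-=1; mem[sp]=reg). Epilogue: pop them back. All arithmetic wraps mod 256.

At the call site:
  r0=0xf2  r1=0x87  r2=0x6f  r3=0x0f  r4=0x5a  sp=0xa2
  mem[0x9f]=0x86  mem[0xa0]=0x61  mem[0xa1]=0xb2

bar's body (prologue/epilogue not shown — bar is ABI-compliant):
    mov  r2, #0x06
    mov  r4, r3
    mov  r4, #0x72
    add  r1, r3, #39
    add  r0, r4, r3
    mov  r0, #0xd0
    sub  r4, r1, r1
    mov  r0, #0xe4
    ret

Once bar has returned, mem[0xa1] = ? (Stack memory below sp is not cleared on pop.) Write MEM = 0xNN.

MEM = 0x6f

prologue: push r2 → mem[0xa1]=0x6f, sp=0xa1
body[0] mov  r2, #0x06 → r2=0x06
body[1] mov  r4, r3 → r4=0x0f
body[2] mov  r4, #0x72 → r4=0x72
body[3] add  r1, r3, #39 → r1=0x36
body[4] add  r0, r4, r3 → r0=0x81
body[5] mov  r0, #0xd0 → r0=0xd0
body[6] sub  r4, r1, r1 → r4=0x00
body[7] mov  r0, #0xe4 → r0=0xe4
epilogue: pop r2=0x6f, sp=0xa2
prologue pushed ['r2'] at ['0xa1']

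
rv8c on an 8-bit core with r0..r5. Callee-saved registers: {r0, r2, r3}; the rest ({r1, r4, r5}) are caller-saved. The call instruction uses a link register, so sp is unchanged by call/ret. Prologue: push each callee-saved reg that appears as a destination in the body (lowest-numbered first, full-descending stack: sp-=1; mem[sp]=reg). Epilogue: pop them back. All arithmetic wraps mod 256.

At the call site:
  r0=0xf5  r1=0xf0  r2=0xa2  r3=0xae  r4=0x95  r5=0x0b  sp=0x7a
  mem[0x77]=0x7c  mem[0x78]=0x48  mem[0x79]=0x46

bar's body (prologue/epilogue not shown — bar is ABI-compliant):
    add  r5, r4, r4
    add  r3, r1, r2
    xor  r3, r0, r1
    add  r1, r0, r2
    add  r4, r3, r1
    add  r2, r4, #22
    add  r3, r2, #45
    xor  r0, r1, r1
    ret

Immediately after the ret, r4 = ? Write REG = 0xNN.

prologue: push r0 -> mem[0x79]=0xf5, sp=0x79
prologue: push r2 -> mem[0x78]=0xa2, sp=0x78
prologue: push r3 -> mem[0x77]=0xae, sp=0x77
body[0] add  r5, r4, r4 -> r5=0x2a
body[1] add  r3, r1, r2 -> r3=0x92
body[2] xor  r3, r0, r1 -> r3=0x05
body[3] add  r1, r0, r2 -> r1=0x97
body[4] add  r4, r3, r1 -> r4=0x9c
body[5] add  r2, r4, #22 -> r2=0xb2
body[6] add  r3, r2, #45 -> r3=0xdf
body[7] xor  r0, r1, r1 -> r0=0x00
epilogue: pop r3=0xae, sp=0x78
epilogue: pop r2=0xa2, sp=0x79
epilogue: pop r0=0xf5, sp=0x7a
r4 is caller-saved -> body value

REG = 0x9c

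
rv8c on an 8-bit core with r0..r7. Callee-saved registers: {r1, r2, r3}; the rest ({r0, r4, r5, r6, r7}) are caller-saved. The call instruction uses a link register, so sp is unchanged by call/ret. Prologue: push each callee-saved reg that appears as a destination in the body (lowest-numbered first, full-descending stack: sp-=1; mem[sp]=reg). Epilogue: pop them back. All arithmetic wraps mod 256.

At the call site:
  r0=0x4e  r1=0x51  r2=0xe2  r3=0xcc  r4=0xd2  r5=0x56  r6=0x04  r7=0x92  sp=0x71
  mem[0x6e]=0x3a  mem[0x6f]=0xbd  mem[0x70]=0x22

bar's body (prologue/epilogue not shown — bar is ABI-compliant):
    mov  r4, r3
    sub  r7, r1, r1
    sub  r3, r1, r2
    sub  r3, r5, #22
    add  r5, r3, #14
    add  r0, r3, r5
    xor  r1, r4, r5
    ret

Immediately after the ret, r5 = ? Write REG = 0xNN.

REG = 0x4e

prologue: push r1 -> mem[0x70]=0x51, sp=0x70
prologue: push r3 -> mem[0x6f]=0xcc, sp=0x6f
body[0] mov  r4, r3 -> r4=0xcc
body[1] sub  r7, r1, r1 -> r7=0x00
body[2] sub  r3, r1, r2 -> r3=0x6f
body[3] sub  r3, r5, #22 -> r3=0x40
body[4] add  r5, r3, #14 -> r5=0x4e
body[5] add  r0, r3, r5 -> r0=0x8e
body[6] xor  r1, r4, r5 -> r1=0x82
epilogue: pop r3=0xcc, sp=0x70
epilogue: pop r1=0x51, sp=0x71
r5 is caller-saved -> body value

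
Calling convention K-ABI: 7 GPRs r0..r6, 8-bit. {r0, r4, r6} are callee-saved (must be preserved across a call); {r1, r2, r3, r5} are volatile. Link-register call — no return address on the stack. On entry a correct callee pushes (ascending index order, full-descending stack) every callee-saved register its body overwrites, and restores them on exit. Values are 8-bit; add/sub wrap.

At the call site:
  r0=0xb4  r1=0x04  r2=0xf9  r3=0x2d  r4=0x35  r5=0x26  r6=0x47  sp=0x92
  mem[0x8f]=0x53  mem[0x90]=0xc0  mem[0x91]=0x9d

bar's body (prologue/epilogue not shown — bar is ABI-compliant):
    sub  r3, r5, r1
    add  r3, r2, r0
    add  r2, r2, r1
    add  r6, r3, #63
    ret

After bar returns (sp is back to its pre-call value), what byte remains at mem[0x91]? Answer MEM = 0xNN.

MEM = 0x47

prologue: push r6 → mem[0x91]=0x47, sp=0x91
body[0] sub  r3, r5, r1 → r3=0x22
body[1] add  r3, r2, r0 → r3=0xad
body[2] add  r2, r2, r1 → r2=0xfd
body[3] add  r6, r3, #63 → r6=0xec
epilogue: pop r6=0x47, sp=0x92
prologue pushed ['r6'] at ['0x91']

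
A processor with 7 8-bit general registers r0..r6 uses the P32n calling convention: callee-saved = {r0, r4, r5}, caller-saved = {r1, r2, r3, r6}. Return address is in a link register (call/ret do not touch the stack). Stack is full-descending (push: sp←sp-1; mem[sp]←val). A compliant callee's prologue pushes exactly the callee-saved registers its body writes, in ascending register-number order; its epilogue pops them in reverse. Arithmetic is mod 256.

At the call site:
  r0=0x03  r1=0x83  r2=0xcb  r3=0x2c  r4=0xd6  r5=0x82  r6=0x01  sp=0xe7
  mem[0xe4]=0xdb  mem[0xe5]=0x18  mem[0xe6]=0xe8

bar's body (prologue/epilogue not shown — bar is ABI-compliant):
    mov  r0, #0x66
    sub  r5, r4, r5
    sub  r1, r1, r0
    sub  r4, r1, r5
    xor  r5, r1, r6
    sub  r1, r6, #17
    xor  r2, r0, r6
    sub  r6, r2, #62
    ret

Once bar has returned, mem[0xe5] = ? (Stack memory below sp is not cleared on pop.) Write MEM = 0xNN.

prologue: push r0 -> mem[0xe6]=0x03, sp=0xe6
prologue: push r4 -> mem[0xe5]=0xd6, sp=0xe5
prologue: push r5 -> mem[0xe4]=0x82, sp=0xe4
body[0] mov  r0, #0x66 -> r0=0x66
body[1] sub  r5, r4, r5 -> r5=0x54
body[2] sub  r1, r1, r0 -> r1=0x1d
body[3] sub  r4, r1, r5 -> r4=0xc9
body[4] xor  r5, r1, r6 -> r5=0x1c
body[5] sub  r1, r6, #17 -> r1=0xf0
body[6] xor  r2, r0, r6 -> r2=0x67
body[7] sub  r6, r2, #62 -> r6=0x29
epilogue: pop r5=0x82, sp=0xe5
epilogue: pop r4=0xd6, sp=0xe6
epilogue: pop r0=0x03, sp=0xe7
prologue pushed ['r0', 'r4', 'r5'] at ['0xe6', '0xe5', '0xe4']

MEM = 0xd6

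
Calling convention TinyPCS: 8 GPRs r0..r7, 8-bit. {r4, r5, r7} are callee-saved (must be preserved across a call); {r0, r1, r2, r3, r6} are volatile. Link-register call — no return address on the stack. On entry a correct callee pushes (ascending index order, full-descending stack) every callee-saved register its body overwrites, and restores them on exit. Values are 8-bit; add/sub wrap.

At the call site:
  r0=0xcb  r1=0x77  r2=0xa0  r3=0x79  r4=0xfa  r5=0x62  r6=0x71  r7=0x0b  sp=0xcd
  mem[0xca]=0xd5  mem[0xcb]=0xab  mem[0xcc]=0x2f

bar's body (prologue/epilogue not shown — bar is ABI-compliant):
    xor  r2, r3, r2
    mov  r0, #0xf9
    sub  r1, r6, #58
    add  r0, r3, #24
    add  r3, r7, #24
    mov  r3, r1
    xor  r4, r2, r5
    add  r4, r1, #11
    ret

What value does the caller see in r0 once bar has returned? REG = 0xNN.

prologue: push r4 → mem[0xcc]=0xfa, sp=0xcc
body[0] xor  r2, r3, r2 → r2=0xd9
body[1] mov  r0, #0xf9 → r0=0xf9
body[2] sub  r1, r6, #58 → r1=0x37
body[3] add  r0, r3, #24 → r0=0x91
body[4] add  r3, r7, #24 → r3=0x23
body[5] mov  r3, r1 → r3=0x37
body[6] xor  r4, r2, r5 → r4=0xbb
body[7] add  r4, r1, #11 → r4=0x42
epilogue: pop r4=0xfa, sp=0xcd
r0 is caller-saved → body value

REG = 0x91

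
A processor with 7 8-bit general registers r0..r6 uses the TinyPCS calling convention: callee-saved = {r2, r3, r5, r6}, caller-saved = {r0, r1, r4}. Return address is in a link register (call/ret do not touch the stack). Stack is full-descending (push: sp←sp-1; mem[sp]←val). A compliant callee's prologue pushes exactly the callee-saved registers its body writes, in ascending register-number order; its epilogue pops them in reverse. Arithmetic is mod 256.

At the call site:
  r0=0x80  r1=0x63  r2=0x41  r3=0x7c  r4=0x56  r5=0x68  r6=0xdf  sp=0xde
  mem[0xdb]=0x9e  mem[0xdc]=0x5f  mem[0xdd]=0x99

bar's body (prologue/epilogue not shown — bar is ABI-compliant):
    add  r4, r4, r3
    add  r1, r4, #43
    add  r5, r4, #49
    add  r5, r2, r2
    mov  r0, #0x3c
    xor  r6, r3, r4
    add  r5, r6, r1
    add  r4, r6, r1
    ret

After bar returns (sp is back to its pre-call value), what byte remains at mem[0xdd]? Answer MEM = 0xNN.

MEM = 0x68

prologue: push r5 → mem[0xdd]=0x68, sp=0xdd
prologue: push r6 → mem[0xdc]=0xdf, sp=0xdc
body[0] add  r4, r4, r3 → r4=0xd2
body[1] add  r1, r4, #43 → r1=0xfd
body[2] add  r5, r4, #49 → r5=0x03
body[3] add  r5, r2, r2 → r5=0x82
body[4] mov  r0, #0x3c → r0=0x3c
body[5] xor  r6, r3, r4 → r6=0xae
body[6] add  r5, r6, r1 → r5=0xab
body[7] add  r4, r6, r1 → r4=0xab
epilogue: pop r6=0xdf, sp=0xdd
epilogue: pop r5=0x68, sp=0xde
prologue pushed ['r5', 'r6'] at ['0xdd', '0xdc']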